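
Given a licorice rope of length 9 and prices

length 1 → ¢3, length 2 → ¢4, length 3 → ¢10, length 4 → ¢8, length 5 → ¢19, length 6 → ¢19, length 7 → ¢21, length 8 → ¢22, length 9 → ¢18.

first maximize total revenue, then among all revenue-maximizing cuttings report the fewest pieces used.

Let r[k] be the best obtainable value from length k. For each k, try every first piece i and keep the best of price[i] + r[k−i].
r[1] = 3
r[2] = 6  (first piece 1, then r[1]=3)
r[3] = 10
r[4] = 13  (first piece 1, then r[3]=10)
r[5] = 19
r[6] = 22  (first piece 1, then r[5]=19)
r[7] = 25  (first piece 1, then r[6]=22)
r[8] = 29  (first piece 3, then r[5]=19)
r[9] = 32  (first piece 1, then r[8]=29)
Maximum revenue is ¢32.
Now minimize piece count subject to staying optimal: for each k, pieces[k] = 1 + min over i with p[i]+r[k−i]=r[k] of pieces[k−i].
pieces[6] = 2
pieces[7] = 3
pieces[8] = 2
pieces[9] = 3

3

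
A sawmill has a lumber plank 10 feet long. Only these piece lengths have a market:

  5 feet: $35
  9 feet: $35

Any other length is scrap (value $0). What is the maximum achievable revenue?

Build r[k] bottom-up: r[k] = max over allowed piece i of (p[i] + r[k−i]).
r[1] = 0
r[2] = 0
r[3] = 0
r[4] = 0
r[5] = 35
r[6] = 35
r[7] = 35
r[8] = 35
r[9] = max(35+0, 35+0) = 35
r[10] = max(35+35, 35+0) = 70
One optimal cutting: 5 + 5 → $70.

70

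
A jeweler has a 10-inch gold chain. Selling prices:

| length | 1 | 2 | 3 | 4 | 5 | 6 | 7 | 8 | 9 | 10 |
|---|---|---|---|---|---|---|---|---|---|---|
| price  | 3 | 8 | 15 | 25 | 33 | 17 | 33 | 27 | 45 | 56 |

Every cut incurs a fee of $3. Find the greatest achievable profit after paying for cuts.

Consider every possible first cut. v[k] is the best of p[i]+v[k−i] over all sellable i≤k, charging 3 whenever i<k.
v[1] = 3
v[2] = max(3+3-3, 8+0) = 8
v[3] = max(3+8-3, 8+3-3, 15+0) = 15
v[4] = max(3+15-3, 8+8-3, 15+3-3, 25+0) = 25
v[5] = max(3+25-3, 8+15-3, 15+8-3, 25+3-3, 33+0) = 33
v[6] = max(3+33-3, 8+25-3, 15+15-3, 25+8-3, 33+3-3, 17+0) = 33
v[7] = max(3+33-3, 8+33-3, 15+25-3, …, 17+3-3, 33+0) = 38
v[8] = max(3+38-3, 8+33-3, 15+33-3, …, 33+3-3, 27+0) = 47
v[9] = max(3+47-3, 8+38-3, 15+33-3, …, 27+3-3, 45+0) = 55
v[10] = max(3+55-3, 8+47-3, 15+38-3, …, 45+3-3, 56+0) = 63
One optimal plan: pieces 5 + 5 (1 cut) → $66 − $3 = $63.

63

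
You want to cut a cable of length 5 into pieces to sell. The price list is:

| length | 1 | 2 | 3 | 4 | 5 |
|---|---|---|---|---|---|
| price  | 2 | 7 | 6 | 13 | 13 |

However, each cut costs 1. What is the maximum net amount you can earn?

Consider every possible first cut. r[k] is the best of p[i]+r[k−i] over all sellable i≤k, charging 1 whenever i<k.
r[1] = 2
r[2] = 7
r[3] = 8  (first piece 1, then r[2]=7)
r[4] = 13  (first piece 2, then r[2]=7)
r[5] = 14  (first piece 1, then r[4]=13)
One optimal plan: pieces 2 + 2 + 1 (2 cuts) → 16 − 2 = 14.

14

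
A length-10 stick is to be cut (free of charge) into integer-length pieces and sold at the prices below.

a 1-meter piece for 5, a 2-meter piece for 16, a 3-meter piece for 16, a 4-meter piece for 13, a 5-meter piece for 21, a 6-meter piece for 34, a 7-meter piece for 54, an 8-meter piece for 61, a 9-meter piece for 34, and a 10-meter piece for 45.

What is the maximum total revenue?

Build v[k] bottom-up: v[k] = max over allowed piece i of (p[i] + v[k−i]).
v[1] = 5
v[2] = max(5+5, 16+0) = 16
v[3] = max(5+16, 16+5, 16+0) = 21
v[4] = max(5+21, 16+16, 16+5, 13+0) = 32
v[5] = max(5+32, 16+21, 16+16, 13+5, 21+0) = 37
v[6] = max(5+37, 16+32, 16+21, 13+16, 21+5, 34+0) = 48
v[7] = max(5+48, 16+37, 16+32, …, 34+5, 54+0) = 54
v[8] = max(5+54, 16+48, 16+37, …, 54+5, 61+0) = 64
v[9] = max(5+64, 16+54, 16+48, …, 61+5, 34+0) = 70
v[10] = max(5+70, 16+64, 16+54, …, 34+5, 45+0) = 80
One optimal cutting: 2 + 2 + 2 + 2 + 2 → 16 + 16 + 16 + 16 + 16 = 80.

80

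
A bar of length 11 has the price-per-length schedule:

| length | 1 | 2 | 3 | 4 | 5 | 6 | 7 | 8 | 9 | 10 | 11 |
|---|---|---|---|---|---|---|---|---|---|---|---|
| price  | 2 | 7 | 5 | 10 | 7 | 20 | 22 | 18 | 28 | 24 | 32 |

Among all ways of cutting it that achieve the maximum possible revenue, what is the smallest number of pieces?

6

Build r[k] bottom-up: r[k] = max over allowed piece i of (p[i] + r[k−i]).
r[1] = 2
r[2] = max(2+2, 7+0) = 7
r[3] = max(2+7, 7+2, 5+0) = 9
r[4] = max(2+9, 7+7, 5+2, 10+0) = 14
r[5] = max(2+14, 7+9, 5+7, 10+2, 7+0) = 16
r[6] = max(2+16, 7+14, 5+9, 10+7, 7+2, 20+0) = 21
r[7] = max(2+21, 7+16, 5+14, …, 20+2, 22+0) = 23
r[8] = max(2+23, 7+21, 5+16, …, 22+2, 18+0) = 28
r[9] = max(2+28, 7+23, 5+21, …, 18+2, 28+0) = 30
r[10] = max(2+30, 7+28, 5+23, …, 28+2, 24+0) = 35
r[11] = max(2+35, 7+30, 5+28, …, 24+2, 32+0) = 37
Maximum revenue is 37.
Now minimize piece count subject to staying optimal: for each k, pieces[k] = 1 + min over i with p[i]+r[k−i]=r[k] of pieces[k−i].
pieces[8] = 4
pieces[9] = 5
pieces[10] = 5
pieces[11] = 6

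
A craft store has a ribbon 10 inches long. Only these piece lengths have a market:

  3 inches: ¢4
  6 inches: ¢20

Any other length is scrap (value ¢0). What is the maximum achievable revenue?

24

Consider every possible first cut. r[k] is the best of p[i]+r[k−i] over all sellable i≤k.
r[1] = 0
r[2] = 0
r[3] = 4
r[4] = 4
r[5] = 4
r[6] = max(4+4, 20+0) = 20
r[7] = max(4+4, 20+0) = 20
r[8] = max(4+4, 20+0) = 20
r[9] = max(4+20, 20+4) = 24
r[10] = max(4+20, 20+4) = 24
One optimal cutting: pieces 6 + 3 with 1 inch of scrap → ¢24.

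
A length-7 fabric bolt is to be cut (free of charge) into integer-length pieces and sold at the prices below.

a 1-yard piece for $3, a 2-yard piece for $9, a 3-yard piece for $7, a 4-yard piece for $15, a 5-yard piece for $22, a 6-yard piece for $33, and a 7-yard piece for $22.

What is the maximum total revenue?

36

Build v[k] bottom-up: v[k] = max over allowed piece i of (p[i] + v[k−i]).
v[1] = 3
v[2] = 9
v[3] = 12  (first piece 1, then v[2]=9)
v[4] = 18  (first piece 2, then v[2]=9)
v[5] = 22
v[6] = 33
v[7] = 36  (first piece 1, then v[6]=33)
One optimal cutting: 6 + 1 → $33 + $3 = $36.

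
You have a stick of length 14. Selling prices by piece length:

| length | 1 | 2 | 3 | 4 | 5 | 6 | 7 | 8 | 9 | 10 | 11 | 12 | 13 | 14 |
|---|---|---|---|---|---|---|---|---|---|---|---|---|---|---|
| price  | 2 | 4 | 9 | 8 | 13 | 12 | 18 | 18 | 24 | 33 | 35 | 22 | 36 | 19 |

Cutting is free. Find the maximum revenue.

44

Consider every possible first cut. r[k] is the best of p[i]+r[k−i] over all sellable i≤k.
r[1] = 2
r[2] = 4  (first piece 1, then r[1]=2)
r[3] = 9
r[4] = 11  (first piece 1, then r[3]=9)
r[5] = 13  (first piece 1, then r[4]=11)
r[6] = 18  (first piece 3, then r[3]=9)
r[7] = 20  (first piece 1, then r[6]=18)
r[8] = 22  (first piece 1, then r[7]=20)
r[9] = 27  (first piece 3, then r[6]=18)
r[10] = 33
r[11] = 35  (first piece 1, then r[10]=33)
r[12] = 37  (first piece 1, then r[11]=35)
r[13] = 42  (first piece 3, then r[10]=33)
r[14] = 44  (first piece 1, then r[13]=42)
One optimal cutting: 10 + 3 + 1 → $33 + $9 + $2 = $44.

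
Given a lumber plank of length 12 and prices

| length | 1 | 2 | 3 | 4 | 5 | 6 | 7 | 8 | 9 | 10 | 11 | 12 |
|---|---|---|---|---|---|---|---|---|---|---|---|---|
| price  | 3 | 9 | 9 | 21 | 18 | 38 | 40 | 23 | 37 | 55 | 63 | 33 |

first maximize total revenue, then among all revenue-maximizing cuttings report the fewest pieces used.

Build r[k] bottom-up: r[k] = max over allowed piece i of (p[i] + r[k−i]).
r[1] = 3
r[2] = max(3+3, 9+0) = 9
r[3] = max(3+9, 9+3, 9+0) = 12
r[4] = max(3+12, 9+9, 9+3, 21+0) = 21
r[5] = max(3+21, 9+12, 9+9, 21+3, 18+0) = 24
r[6] = max(3+24, 9+21, 9+12, 21+9, 18+3, 38+0) = 38
r[7] = max(3+38, 9+24, 9+21, …, 38+3, 40+0) = 41
r[8] = max(3+41, 9+38, 9+24, …, 40+3, 23+0) = 47
r[9] = max(3+47, 9+41, 9+38, …, 23+3, 37+0) = 50
r[10] = max(3+50, 9+47, 9+41, …, 37+3, 55+0) = 59
r[11] = max(3+59, 9+50, 9+47, …, 55+3, 63+0) = 63
r[12] = max(3+63, 9+59, 9+50, …, 63+3, 33+0) = 76
Maximum revenue is $76.
Now minimize piece count subject to staying optimal: for each k, pieces[k] = 1 + min over i with p[i]+r[k−i]=r[k] of pieces[k−i].
pieces[9] = 3
pieces[10] = 2
pieces[11] = 1
pieces[12] = 2

2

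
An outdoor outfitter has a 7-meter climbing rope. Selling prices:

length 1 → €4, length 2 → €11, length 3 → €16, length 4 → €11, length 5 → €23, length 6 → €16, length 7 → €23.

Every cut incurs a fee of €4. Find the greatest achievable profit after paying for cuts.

Build v[k] bottom-up: v[k] = max over allowed piece i of (p[i] + v[k−i]) − 4 per cut.
v[1] = 4
v[2] = 11
v[3] = 16
v[4] = 18  (first piece 2, then v[2]=11)
v[5] = 23  (first piece 2, then v[3]=16)
v[6] = 28  (first piece 3, then v[3]=16)
v[7] = 30  (first piece 2, then v[5]=23)
One optimal plan: pieces 3 + 2 + 2 (2 cuts) → €38 − €8 = €30.

30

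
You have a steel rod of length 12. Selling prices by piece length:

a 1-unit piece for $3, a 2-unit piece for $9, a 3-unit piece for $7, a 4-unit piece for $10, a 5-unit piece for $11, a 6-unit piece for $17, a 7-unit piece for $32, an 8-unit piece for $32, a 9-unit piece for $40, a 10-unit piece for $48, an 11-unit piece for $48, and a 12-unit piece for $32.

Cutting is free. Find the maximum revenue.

Consider every possible first cut. R[k] is the best of p[i]+R[k−i] over all sellable i≤k.
R[1] = 3
R[2] = 9
R[3] = 12  (first piece 1, then R[2]=9)
R[4] = 18  (first piece 2, then R[2]=9)
R[5] = 21  (first piece 1, then R[4]=18)
R[6] = 27  (first piece 2, then R[4]=18)
R[7] = 32
R[8] = 36  (first piece 2, then R[6]=27)
R[9] = 41  (first piece 2, then R[7]=32)
R[10] = 48
R[11] = 51  (first piece 1, then R[10]=48)
R[12] = 57  (first piece 2, then R[10]=48)
One optimal cutting: 10 + 2 → $48 + $9 = $57.

57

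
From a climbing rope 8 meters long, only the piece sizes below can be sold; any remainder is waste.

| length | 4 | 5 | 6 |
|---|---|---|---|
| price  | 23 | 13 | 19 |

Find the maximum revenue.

Consider every possible first cut. best[k] is the best of p[i]+best[k−i] over all sellable i≤k.
best[1] = 0
best[2] = 0
best[3] = 0
best[4] = 23
best[5] = max(23+0, 13+0) = 23
best[6] = max(23+0, 13+0, 19+0) = 23
best[7] = max(23+0, 13+0, 19+0) = 23
best[8] = max(23+23, 13+0, 19+0) = 46
One optimal cutting: 4 + 4 → €46.

46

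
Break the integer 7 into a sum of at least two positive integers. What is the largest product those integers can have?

Let prod[k] be the best product for length k (with at least one cut). For each first piece i, the rest contributes max(k−i, prod[k−i]).
prod[2] = 1·max(1,0) = 1·1 = 1
prod[3] = max(1·2, 2·1) = 2
prod[4] = max(1·3, 2·2, 3·1) = 4
prod[5] = max(1·4, 2·3, 3·2, 4·1) = 6
prod[6] = max(1·6, 2·4, 3·3, 4·2, 5·1) = 9
prod[7] = max(1·9, 2·6, 3·4, 4·3, 5·2, 6·1) = 12
One optimal split: 3 + 2 + 2; product 3·2·2 = 12.

12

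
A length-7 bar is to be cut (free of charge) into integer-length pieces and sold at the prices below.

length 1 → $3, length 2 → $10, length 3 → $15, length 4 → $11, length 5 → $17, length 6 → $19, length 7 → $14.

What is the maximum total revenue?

Build R[k] bottom-up: R[k] = max over allowed piece i of (p[i] + R[k−i]).
R[1] = 3
R[2] = 10
R[3] = 15
R[4] = 20  (first piece 2, then R[2]=10)
R[5] = 25  (first piece 2, then R[3]=15)
R[6] = 30  (first piece 2, then R[4]=20)
R[7] = 35  (first piece 2, then R[5]=25)
One optimal cutting: 3 + 2 + 2 → $15 + $10 + $10 = $35.

35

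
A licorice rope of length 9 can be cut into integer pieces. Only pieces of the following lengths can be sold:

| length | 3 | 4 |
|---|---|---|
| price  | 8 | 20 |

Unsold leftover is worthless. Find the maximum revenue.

Build best[k] bottom-up: best[k] = max over allowed piece i of (p[i] + best[k−i]).
best[1] = 0
best[2] = 0
best[3] = 8
best[4] = 20
best[5] = 20
best[6] = 20
best[7] = 28  (first piece 3, then best[4]=20)
best[8] = 40  (first piece 4, then best[4]=20)
best[9] = 40
One optimal cutting: pieces 4 + 4 with 1 cm of scrap → ¢40.

40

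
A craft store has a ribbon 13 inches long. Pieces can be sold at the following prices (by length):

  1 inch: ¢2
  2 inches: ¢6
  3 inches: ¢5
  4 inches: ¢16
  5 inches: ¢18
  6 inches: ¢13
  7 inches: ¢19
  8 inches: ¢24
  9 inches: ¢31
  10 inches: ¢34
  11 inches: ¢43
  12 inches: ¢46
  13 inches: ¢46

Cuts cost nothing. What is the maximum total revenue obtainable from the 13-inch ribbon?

Consider every possible first cut. v[k] is the best of p[i]+v[k−i] over all sellable i≤k.
v[1] = 2
v[2] = 6
v[3] = 8  (first piece 1, then v[2]=6)
v[4] = 16
v[5] = 18  (first piece 1, then v[4]=16)
v[6] = 22  (first piece 2, then v[4]=16)
v[7] = 24  (first piece 1, then v[6]=22)
v[8] = 32  (first piece 4, then v[4]=16)
v[9] = 34  (first piece 1, then v[8]=32)
v[10] = 38  (first piece 2, then v[8]=32)
v[11] = 43
v[12] = 48  (first piece 4, then v[8]=32)
v[13] = 50  (first piece 1, then v[12]=48)
One optimal cutting: 4 + 4 + 4 + 1 → ¢16 + ¢16 + ¢16 + ¢2 = ¢50.

50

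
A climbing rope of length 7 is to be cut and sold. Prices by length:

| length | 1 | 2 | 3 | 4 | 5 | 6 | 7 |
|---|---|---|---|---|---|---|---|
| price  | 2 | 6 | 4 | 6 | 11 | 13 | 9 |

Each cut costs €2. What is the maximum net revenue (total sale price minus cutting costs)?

15

Consider every possible first cut. net[k] is the best of p[i]+net[k−i] over all sellable i≤k, charging 2 whenever i<k.
net[1] = 2
net[2] = max(2+2-2, 6+0) = 6
net[3] = max(2+6-2, 6+2-2, 4+0) = 6
net[4] = max(2+6-2, 6+6-2, 4+2-2, 6+0) = 10
net[5] = max(2+10-2, 6+6-2, 4+6-2, 6+2-2, 11+0) = 11
net[6] = max(2+11-2, 6+10-2, 4+6-2, 6+6-2, 11+2-2, 13+0) = 14
net[7] = max(2+14-2, 6+11-2, 4+10-2, …, 13+2-2, 9+0) = 15
One optimal plan: pieces 5 + 2 (1 cut) → €17 − €2 = €15.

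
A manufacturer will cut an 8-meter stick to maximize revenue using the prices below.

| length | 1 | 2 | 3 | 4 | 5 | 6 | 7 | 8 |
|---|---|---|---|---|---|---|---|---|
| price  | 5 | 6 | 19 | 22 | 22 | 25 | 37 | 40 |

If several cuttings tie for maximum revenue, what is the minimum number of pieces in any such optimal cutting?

Build r[k] bottom-up: r[k] = max over allowed piece i of (p[i] + r[k−i]).
r[1] = 5
r[2] = max(5+5, 6+0) = 10
r[3] = max(5+10, 6+5, 19+0) = 19
r[4] = max(5+19, 6+10, 19+5, 22+0) = 24
r[5] = max(5+24, 6+19, 19+10, 22+5, 22+0) = 29
r[6] = max(5+29, 6+24, 19+19, 22+10, 22+5, 25+0) = 38
r[7] = max(5+38, 6+29, 19+24, …, 25+5, 37+0) = 43
r[8] = max(5+43, 6+38, 19+29, …, 37+5, 40+0) = 48
Maximum revenue is 48.
Now minimize piece count subject to staying optimal: for each k, pieces[k] = 1 + min over i with p[i]+r[k−i]=r[k] of pieces[k−i].
pieces[5] = 3
pieces[6] = 2
pieces[7] = 3
pieces[8] = 4

4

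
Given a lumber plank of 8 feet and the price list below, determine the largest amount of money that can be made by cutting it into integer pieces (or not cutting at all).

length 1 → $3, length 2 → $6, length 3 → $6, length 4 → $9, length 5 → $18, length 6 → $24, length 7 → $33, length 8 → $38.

38

Build R[k] bottom-up: R[k] = max over allowed piece i of (p[i] + R[k−i]).
R[1] = 3
R[2] = max(3+3, 6+0) = 6
R[3] = max(3+6, 6+3, 6+0) = 9
R[4] = max(3+9, 6+6, 6+3, 9+0) = 12
R[5] = max(3+12, 6+9, 6+6, 9+3, 18+0) = 18
R[6] = max(3+18, 6+12, 6+9, 9+6, 18+3, 24+0) = 24
R[7] = max(3+24, 6+18, 6+12, …, 24+3, 33+0) = 33
R[8] = max(3+33, 6+24, 6+18, …, 33+3, 38+0) = 38
Best is to sell the whole 8-foot piece uncut for $38.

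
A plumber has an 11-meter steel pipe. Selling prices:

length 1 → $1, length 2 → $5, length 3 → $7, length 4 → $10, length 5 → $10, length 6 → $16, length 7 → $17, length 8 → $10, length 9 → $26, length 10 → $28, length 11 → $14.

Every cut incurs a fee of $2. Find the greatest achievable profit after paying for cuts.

29

Build v[k] bottom-up: v[k] = max over allowed piece i of (p[i] + v[k−i]) − 2 per cut.
v[1] = 1
v[2] = max(1+1-2, 5+0) = 5
v[3] = max(1+5-2, 5+1-2, 7+0) = 7
v[4] = max(1+7-2, 5+5-2, 7+1-2, 10+0) = 10
v[5] = max(1+10-2, 5+7-2, 7+5-2, 10+1-2, 10+0) = 10
v[6] = max(1+10-2, 5+10-2, 7+7-2, 10+5-2, 10+1-2, 16+0) = 16
v[7] = max(1+16-2, 5+10-2, 7+10-2, …, 16+1-2, 17+0) = 17
v[8] = max(1+17-2, 5+16-2, 7+10-2, …, 17+1-2, 10+0) = 19
v[9] = max(1+19-2, 5+17-2, 7+16-2, …, 10+1-2, 26+0) = 26
v[10] = max(1+26-2, 5+19-2, 7+17-2, …, 26+1-2, 28+0) = 28
v[11] = max(1+28-2, 5+26-2, 7+19-2, …, 28+1-2, 14+0) = 29
One optimal plan: pieces 9 + 2 (1 cut) → $31 − $2 = $29.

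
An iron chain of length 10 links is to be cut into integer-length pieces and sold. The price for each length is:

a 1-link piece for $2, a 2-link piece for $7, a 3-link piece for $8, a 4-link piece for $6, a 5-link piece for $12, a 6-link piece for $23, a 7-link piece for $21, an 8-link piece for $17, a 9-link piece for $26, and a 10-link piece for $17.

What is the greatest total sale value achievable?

Consider every possible first cut. v[k] is the best of p[i]+v[k−i] over all sellable i≤k.
v[1] = 2
v[2] = max(2+2, 7+0) = 7
v[3] = max(2+7, 7+2, 8+0) = 9
v[4] = max(2+9, 7+7, 8+2, 6+0) = 14
v[5] = max(2+14, 7+9, 8+7, 6+2, 12+0) = 16
v[6] = max(2+16, 7+14, 8+9, 6+7, 12+2, 23+0) = 23
v[7] = max(2+23, 7+16, 8+14, …, 23+2, 21+0) = 25
v[8] = max(2+25, 7+23, 8+16, …, 21+2, 17+0) = 30
v[9] = max(2+30, 7+25, 8+23, …, 17+2, 26+0) = 32
v[10] = max(2+32, 7+30, 8+25, …, 26+2, 17+0) = 37
One optimal cutting: 6 + 2 + 2 → $23 + $7 + $7 = $37.

37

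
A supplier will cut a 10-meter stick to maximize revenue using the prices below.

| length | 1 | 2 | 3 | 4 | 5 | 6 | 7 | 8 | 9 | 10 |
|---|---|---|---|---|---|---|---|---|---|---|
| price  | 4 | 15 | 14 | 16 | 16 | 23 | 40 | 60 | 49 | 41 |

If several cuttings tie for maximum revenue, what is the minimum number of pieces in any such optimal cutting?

Consider every possible first cut. r[k] is the best of p[i]+r[k−i] over all sellable i≤k.
r[1] = 4
r[2] = 15
r[3] = 19  (first piece 1, then r[2]=15)
r[4] = 30  (first piece 2, then r[2]=15)
r[5] = 34  (first piece 1, then r[4]=30)
r[6] = 45  (first piece 2, then r[4]=30)
r[7] = 49  (first piece 1, then r[6]=45)
r[8] = 60  (first piece 2, then r[6]=45)
r[9] = 64  (first piece 1, then r[8]=60)
r[10] = 75  (first piece 2, then r[8]=60)
Maximum revenue is 75.
Now minimize piece count subject to staying optimal: for each k, pieces[k] = 1 + min over i with p[i]+r[k−i]=r[k] of pieces[k−i].
pieces[7] = 4
pieces[8] = 1
pieces[9] = 2
pieces[10] = 2

2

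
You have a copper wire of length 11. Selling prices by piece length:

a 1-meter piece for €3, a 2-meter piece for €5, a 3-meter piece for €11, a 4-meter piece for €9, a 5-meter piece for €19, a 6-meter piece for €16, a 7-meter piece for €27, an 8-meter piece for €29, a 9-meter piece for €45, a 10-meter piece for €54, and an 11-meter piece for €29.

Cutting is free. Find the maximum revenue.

Let R[k] be the best obtainable value from length k. For each k, try every first piece i and keep the best of price[i] + R[k−i].
R[1] = 3
R[2] = 6  (first piece 1, then R[1]=3)
R[3] = 11
R[4] = 14  (first piece 1, then R[3]=11)
R[5] = 19
R[6] = 22  (first piece 1, then R[5]=19)
R[7] = 27
R[8] = 30  (first piece 1, then R[7]=27)
R[9] = 45
R[10] = 54
R[11] = 57  (first piece 1, then R[10]=54)
One optimal cutting: 10 + 1 → €54 + €3 = €57.

57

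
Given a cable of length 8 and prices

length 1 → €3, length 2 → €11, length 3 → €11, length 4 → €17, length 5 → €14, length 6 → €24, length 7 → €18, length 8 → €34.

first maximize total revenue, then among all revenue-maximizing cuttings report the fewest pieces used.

4

Consider every possible first cut. r[k] is the best of p[i]+r[k−i] over all sellable i≤k.
r[1] = 3
r[2] = max(3+3, 11+0) = 11
r[3] = max(3+11, 11+3, 11+0) = 14
r[4] = max(3+14, 11+11, 11+3, 17+0) = 22
r[5] = max(3+22, 11+14, 11+11, 17+3, 14+0) = 25
r[6] = max(3+25, 11+22, 11+14, 17+11, 14+3, 24+0) = 33
r[7] = max(3+33, 11+25, 11+22, …, 24+3, 18+0) = 36
r[8] = max(3+36, 11+33, 11+25, …, 18+3, 34+0) = 44
Maximum revenue is €44.
Now minimize piece count subject to staying optimal: for each k, pieces[k] = 1 + min over i with p[i]+r[k−i]=r[k] of pieces[k−i].
pieces[5] = 3
pieces[6] = 3
pieces[7] = 4
pieces[8] = 4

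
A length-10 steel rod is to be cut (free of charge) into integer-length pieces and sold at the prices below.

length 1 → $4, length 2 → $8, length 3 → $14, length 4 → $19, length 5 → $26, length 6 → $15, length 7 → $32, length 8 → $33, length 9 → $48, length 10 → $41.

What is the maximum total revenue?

Let R[k] be the best obtainable value from length k. For each k, try every first piece i and keep the best of price[i] + R[k−i].
R[1] = 4
R[2] = max(4+4, 8+0) = 8
R[3] = max(4+8, 8+4, 14+0) = 14
R[4] = max(4+14, 8+8, 14+4, 19+0) = 19
R[5] = max(4+19, 8+14, 14+8, 19+4, 26+0) = 26
R[6] = max(4+26, 8+19, 14+14, 19+8, 26+4, 15+0) = 30
R[7] = max(4+30, 8+26, 14+19, …, 15+4, 32+0) = 34
R[8] = max(4+34, 8+30, 14+26, …, 32+4, 33+0) = 40
R[9] = max(4+40, 8+34, 14+30, …, 33+4, 48+0) = 48
R[10] = max(4+48, 8+40, 14+34, …, 48+4, 41+0) = 52
One optimal cutting: 9 + 1 → $48 + $4 = $52.

52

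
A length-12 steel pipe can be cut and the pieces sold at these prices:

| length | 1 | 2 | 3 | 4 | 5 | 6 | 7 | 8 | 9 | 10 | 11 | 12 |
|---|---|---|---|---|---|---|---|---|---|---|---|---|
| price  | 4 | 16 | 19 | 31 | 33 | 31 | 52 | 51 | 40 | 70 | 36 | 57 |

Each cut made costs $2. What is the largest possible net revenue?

89

Build v[k] bottom-up: v[k] = max over allowed piece i of (p[i] + v[k−i]) − 2 per cut.
v[1] = 4
v[2] = 16
v[3] = 19
v[4] = 31
v[5] = 33  (first piece 1, then v[4]=31)
v[6] = 45  (first piece 2, then v[4]=31)
v[7] = 52
v[8] = 60  (first piece 4, then v[4]=31)
v[9] = 66  (first piece 2, then v[7]=52)
v[10] = 74  (first piece 2, then v[8]=60)
v[11] = 81  (first piece 4, then v[7]=52)
v[12] = 89  (first piece 4, then v[8]=60)
One optimal plan: pieces 4 + 4 + 4 (2 cuts) → $93 − $4 = $89.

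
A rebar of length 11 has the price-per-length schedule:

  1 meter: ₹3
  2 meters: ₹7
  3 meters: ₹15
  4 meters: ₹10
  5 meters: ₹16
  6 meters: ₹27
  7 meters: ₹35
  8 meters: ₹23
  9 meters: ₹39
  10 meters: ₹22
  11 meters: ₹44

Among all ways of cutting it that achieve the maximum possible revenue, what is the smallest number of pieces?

Consider every possible first cut. r[k] is the best of p[i]+r[k−i] over all sellable i≤k.
r[1] = 3
r[2] = max(3+3, 7+0) = 7
r[3] = max(3+7, 7+3, 15+0) = 15
r[4] = max(3+15, 7+7, 15+3, 10+0) = 18
r[5] = max(3+18, 7+15, 15+7, 10+3, 16+0) = 22
r[6] = max(3+22, 7+18, 15+15, 10+7, 16+3, 27+0) = 30
r[7] = max(3+30, 7+22, 15+18, …, 27+3, 35+0) = 35
r[8] = max(3+35, 7+30, 15+22, …, 35+3, 23+0) = 38
r[9] = max(3+38, 7+35, 15+30, …, 23+3, 39+0) = 45
r[10] = max(3+45, 7+38, 15+35, …, 39+3, 22+0) = 50
r[11] = max(3+50, 7+45, 15+38, …, 22+3, 44+0) = 53
Maximum revenue is ₹53.
Now minimize piece count subject to staying optimal: for each k, pieces[k] = 1 + min over i with p[i]+r[k−i]=r[k] of pieces[k−i].
pieces[8] = 2
pieces[9] = 3
pieces[10] = 2
pieces[11] = 3

3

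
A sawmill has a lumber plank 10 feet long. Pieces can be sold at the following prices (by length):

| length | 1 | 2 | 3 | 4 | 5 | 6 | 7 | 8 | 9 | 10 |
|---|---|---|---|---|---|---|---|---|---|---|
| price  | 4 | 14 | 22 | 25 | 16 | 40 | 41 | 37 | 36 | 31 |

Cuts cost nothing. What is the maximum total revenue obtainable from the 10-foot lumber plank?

Build r[k] bottom-up: r[k] = max over allowed piece i of (p[i] + r[k−i]).
r[1] = 4
r[2] = max(4+4, 14+0) = 14
r[3] = max(4+14, 14+4, 22+0) = 22
r[4] = max(4+22, 14+14, 22+4, 25+0) = 28
r[5] = max(4+28, 14+22, 22+14, 25+4, 16+0) = 36
r[6] = max(4+36, 14+28, 22+22, 25+14, 16+4, 40+0) = 44
r[7] = max(4+44, 14+36, 22+28, …, 40+4, 41+0) = 50
r[8] = max(4+50, 14+44, 22+36, …, 41+4, 37+0) = 58
r[9] = max(4+58, 14+50, 22+44, …, 37+4, 36+0) = 66
r[10] = max(4+66, 14+58, 22+50, …, 36+4, 31+0) = 72
One optimal cutting: 3 + 3 + 2 + 2 → $22 + $22 + $14 + $14 = $72.

72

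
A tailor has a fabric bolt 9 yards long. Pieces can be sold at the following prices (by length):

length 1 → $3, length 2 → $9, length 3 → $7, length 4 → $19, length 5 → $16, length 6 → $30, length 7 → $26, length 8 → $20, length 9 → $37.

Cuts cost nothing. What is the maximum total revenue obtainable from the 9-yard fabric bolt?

Build v[k] bottom-up: v[k] = max over allowed piece i of (p[i] + v[k−i]).
v[1] = 3
v[2] = 9
v[3] = 12  (first piece 1, then v[2]=9)
v[4] = 19
v[5] = 22  (first piece 1, then v[4]=19)
v[6] = 30
v[7] = 33  (first piece 1, then v[6]=30)
v[8] = 39  (first piece 2, then v[6]=30)
v[9] = 42  (first piece 1, then v[8]=39)
One optimal cutting: 6 + 2 + 1 → $30 + $9 + $3 = $42.

42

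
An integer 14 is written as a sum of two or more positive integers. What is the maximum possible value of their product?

Define m[k] = max over 1≤i<k of i · max(k−i, m[k−i]); the inner max lets the remainder stay uncut if that's better.
m[2] = 1*max(1,0) = 1*1 = 1
m[3] = 1*max(2,1) = 1*2 = 2
m[4] = 2*max(2,1) = 2*2 = 4
m[5] = 2*max(3,2) = 2*3 = 6
m[6] = 3*max(3,2) = 3*3 = 9
m[7] = 2*max(5,6) = 2*6 = 12
m[8] = 2*max(6,9) = 2*9 = 18
m[9] = 3*max(6,9) = 3*9 = 27
m[10] = 2*max(8,18) = 2*18 = 36
m[11] = 2*max(9,27) = 2*27 = 54
m[12] = 3*max(9,27) = 3*27 = 81
m[13] = 2*max(11,54) = 2*54 = 108
m[14] = 2*max(12,81) = 2*81 = 162
One optimal split: 3 + 3 + 3 + 3 + 2; product 3*3*3*3*2 = 162.

162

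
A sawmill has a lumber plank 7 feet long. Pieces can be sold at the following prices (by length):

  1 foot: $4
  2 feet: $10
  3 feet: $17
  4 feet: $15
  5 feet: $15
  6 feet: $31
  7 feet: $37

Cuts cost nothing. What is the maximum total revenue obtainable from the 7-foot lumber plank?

38

Let R[k] be the best obtainable value from length k. For each k, try every first piece i and keep the best of price[i] + R[k−i].
R[1] = 4
R[2] = 10
R[3] = 17
R[4] = 21  (first piece 1, then R[3]=17)
R[5] = 27  (first piece 2, then R[3]=17)
R[6] = 34  (first piece 3, then R[3]=17)
R[7] = 38  (first piece 1, then R[6]=34)
One optimal cutting: 3 + 3 + 1 → $17 + $17 + $4 = $38.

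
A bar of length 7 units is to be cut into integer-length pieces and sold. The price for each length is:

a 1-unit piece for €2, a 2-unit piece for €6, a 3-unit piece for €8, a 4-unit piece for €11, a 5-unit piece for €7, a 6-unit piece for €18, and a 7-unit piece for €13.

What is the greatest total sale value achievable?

Consider every possible first cut. best[k] is the best of p[i]+best[k−i] over all sellable i≤k.
best[1] = 2
best[2] = max(2+2, 6+0) = 6
best[3] = max(2+6, 6+2, 8+0) = 8
best[4] = max(2+8, 6+6, 8+2, 11+0) = 12
best[5] = max(2+12, 6+8, 8+6, 11+2, 7+0) = 14
best[6] = max(2+14, 6+12, 8+8, 11+6, 7+2, 18+0) = 18
best[7] = max(2+18, 6+14, 8+12, …, 18+2, 13+0) = 20
One optimal cutting: 2 + 2 + 2 + 1 → €6 + €6 + €6 + €2 = €20.

20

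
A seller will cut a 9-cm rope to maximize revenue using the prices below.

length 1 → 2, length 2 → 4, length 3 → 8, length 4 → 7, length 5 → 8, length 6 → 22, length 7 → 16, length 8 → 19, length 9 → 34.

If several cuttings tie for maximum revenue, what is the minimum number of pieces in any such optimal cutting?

Consider every possible first cut. r[k] is the best of p[i]+r[k−i] over all sellable i≤k.
r[1] = 2
r[2] = max(2+2, 4+0) = 4
r[3] = max(2+4, 4+2, 8+0) = 8
r[4] = max(2+8, 4+4, 8+2, 7+0) = 10
r[5] = max(2+10, 4+8, 8+4, 7+2, 8+0) = 12
r[6] = max(2+12, 4+10, 8+8, 7+4, 8+2, 22+0) = 22
r[7] = max(2+22, 4+12, 8+10, …, 22+2, 16+0) = 24
r[8] = max(2+24, 4+22, 8+12, …, 16+2, 19+0) = 26
r[9] = max(2+26, 4+24, 8+22, …, 19+2, 34+0) = 34
Maximum revenue is 34.
Now minimize piece count subject to staying optimal: for each k, pieces[k] = 1 + min over i with p[i]+r[k−i]=r[k] of pieces[k−i].
pieces[6] = 1
pieces[7] = 2
pieces[8] = 2
pieces[9] = 1

1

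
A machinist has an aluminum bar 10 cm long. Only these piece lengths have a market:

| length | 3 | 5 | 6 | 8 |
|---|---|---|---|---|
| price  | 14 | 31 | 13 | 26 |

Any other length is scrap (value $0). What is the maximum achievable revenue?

Let r[k] be the best obtainable value from length k. For each k, try every first piece i and keep the best of price[i] + r[k−i].
r[1] = 0
r[2] = 0
r[3] = 14
r[4] = 14
r[5] = 31
r[6] = 31
r[7] = 31
r[8] = 45  (first piece 3, then r[5]=31)
r[9] = 45
r[10] = 62  (first piece 5, then r[5]=31)
One optimal cutting: 5 + 5 → $62.

62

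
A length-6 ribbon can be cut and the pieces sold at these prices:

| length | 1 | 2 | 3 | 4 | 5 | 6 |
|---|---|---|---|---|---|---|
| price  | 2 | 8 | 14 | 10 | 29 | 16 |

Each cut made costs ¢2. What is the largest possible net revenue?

29

Consider every possible first cut. r[k] is the best of p[i]+r[k−i] over all sellable i≤k, charging 2 whenever i<k.
r[1] = 2
r[2] = max(2+2-2, 8+0) = 8
r[3] = max(2+8-2, 8+2-2, 14+0) = 14
r[4] = max(2+14-2, 8+8-2, 14+2-2, 10+0) = 14
r[5] = max(2+14-2, 8+14-2, 14+8-2, 10+2-2, 29+0) = 29
r[6] = max(2+29-2, 8+14-2, 14+14-2, 10+8-2, 29+2-2, 16+0) = 29
One optimal plan: pieces 5 + 1 (1 cut) → ¢31 − ¢2 = ¢29.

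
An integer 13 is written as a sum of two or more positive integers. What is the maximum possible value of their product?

Fill f[k] for k=2..13: at each k try every first piece i and multiply by the better of (k−i) uncut or f[k−i].
f[2] = 1·max(1,0) = 1·1 = 1
f[3] = max(1·2, 2·1) = 2
f[4] = max(1·3, 2·2, 3·1) = 4
f[5] = max(1·4, 2·3, 3·2, 4·1) = 6
f[6] = max(1·6, 2·4, 3·3, 4·2, 5·1) = 9
f[7] = max(1·9, 2·6, 3·4, 4·3, 5·2, 6·1) = 12
f[8] = max(1·12, 2·9, 3·6, …, 6·2, 7·1) = 18
f[9] = max(1·18, 2·12, 3·9, …, 7·2, 8·1) = 27
f[10] = max(1·27, 2·18, 3·12, …, 8·2, 9·1) = 36
f[11] = max(1·36, 2·27, 3·18, …, 9·2, 10·1) = 54
f[12] = max(1·54, 2·36, 3·27, …, 10·2, 11·1) = 81
f[13] = max(1·81, 2·54, 3·36, …, 11·2, 12·1) = 108
One optimal split: 3 + 3 + 3 + 2 + 2; product 3·3·3·2·2 = 108.

108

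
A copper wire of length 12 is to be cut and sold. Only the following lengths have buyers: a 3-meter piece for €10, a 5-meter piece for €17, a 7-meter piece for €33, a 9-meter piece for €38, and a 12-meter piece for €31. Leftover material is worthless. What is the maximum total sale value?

Build best[k] bottom-up: best[k] = max over allowed piece i of (p[i] + best[k−i]).
best[1] = 0
best[2] = 0
best[3] = 10
best[4] = 10
best[5] = 17
best[6] = 20  (first piece 3, then best[3]=10)
best[7] = 33
best[8] = 33
best[9] = 38
best[10] = 43  (first piece 3, then best[7]=33)
best[11] = 43
best[12] = 50  (first piece 5, then best[7]=33)
One optimal cutting: 7 + 5 → €50.

50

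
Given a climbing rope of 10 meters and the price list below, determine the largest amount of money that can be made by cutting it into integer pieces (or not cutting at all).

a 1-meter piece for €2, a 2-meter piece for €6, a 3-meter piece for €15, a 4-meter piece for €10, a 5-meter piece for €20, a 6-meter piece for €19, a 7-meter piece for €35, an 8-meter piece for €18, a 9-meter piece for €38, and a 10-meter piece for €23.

50

Build R[k] bottom-up: R[k] = max over allowed piece i of (p[i] + R[k−i]).
R[1] = 2
R[2] = max(2+2, 6+0) = 6
R[3] = max(2+6, 6+2, 15+0) = 15
R[4] = max(2+15, 6+6, 15+2, 10+0) = 17
R[5] = max(2+17, 6+15, 15+6, 10+2, 20+0) = 21
R[6] = max(2+21, 6+17, 15+15, 10+6, 20+2, 19+0) = 30
R[7] = max(2+30, 6+21, 15+17, …, 19+2, 35+0) = 35
R[8] = max(2+35, 6+30, 15+21, …, 35+2, 18+0) = 37
R[9] = max(2+37, 6+35, 15+30, …, 18+2, 38+0) = 45
R[10] = max(2+45, 6+37, 15+35, …, 38+2, 23+0) = 50
One optimal cutting: 7 + 3 → €35 + €15 = €50.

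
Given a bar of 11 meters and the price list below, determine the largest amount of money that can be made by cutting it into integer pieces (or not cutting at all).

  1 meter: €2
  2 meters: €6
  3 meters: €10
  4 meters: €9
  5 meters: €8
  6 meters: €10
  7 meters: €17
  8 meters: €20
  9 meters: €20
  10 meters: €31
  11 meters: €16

Consider every possible first cut. R[k] is the best of p[i]+R[k−i] over all sellable i≤k.
R[1] = 2
R[2] = 6
R[3] = 10
R[4] = 12  (first piece 1, then R[3]=10)
R[5] = 16  (first piece 2, then R[3]=10)
R[6] = 20  (first piece 3, then R[3]=10)
R[7] = 22  (first piece 1, then R[6]=20)
R[8] = 26  (first piece 2, then R[6]=20)
R[9] = 30  (first piece 3, then R[6]=20)
R[10] = 32  (first piece 1, then R[9]=30)
R[11] = 36  (first piece 2, then R[9]=30)
One optimal cutting: 3 + 3 + 3 + 2 → €10 + €10 + €10 + €6 = €36.

36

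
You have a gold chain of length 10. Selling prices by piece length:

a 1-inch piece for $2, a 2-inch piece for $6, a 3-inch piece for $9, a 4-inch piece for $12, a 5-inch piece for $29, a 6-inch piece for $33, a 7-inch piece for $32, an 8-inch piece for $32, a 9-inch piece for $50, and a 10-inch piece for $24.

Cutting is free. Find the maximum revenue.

Consider every possible first cut. v[k] is the best of p[i]+v[k−i] over all sellable i≤k.
v[1] = 2
v[2] = 6
v[3] = 9
v[4] = 12  (first piece 2, then v[2]=6)
v[5] = 29
v[6] = 33
v[7] = 35  (first piece 1, then v[6]=33)
v[8] = 39  (first piece 2, then v[6]=33)
v[9] = 50
v[10] = 58  (first piece 5, then v[5]=29)
One optimal cutting: 5 + 5 → $29 + $29 = $58.

58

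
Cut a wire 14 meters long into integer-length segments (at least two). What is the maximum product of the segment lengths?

Let P[k] be the best product for length k (with at least one cut). For each first piece i, the rest contributes max(k−i, P[k−i]).
P[2] = 1*max(1,0) = 1*1 = 1
P[3] = max(1*2, 2*1) = 2
P[4] = max(1*3, 2*2, 3*1) = 4
P[5] = max(1*4, 2*3, 3*2, 4*1) = 6
P[6] = max(1*6, 2*4, 3*3, 4*2, 5*1) = 9
P[7] = max(1*9, 2*6, 3*4, 4*3, 5*2, 6*1) = 12
P[8] = max(1*12, 2*9, 3*6, …, 6*2, 7*1) = 18
P[9] = max(1*18, 2*12, 3*9, …, 7*2, 8*1) = 27
P[10] = max(1*27, 2*18, 3*12, …, 8*2, 9*1) = 36
P[11] = max(1*36, 2*27, 3*18, …, 9*2, 10*1) = 54
P[12] = max(1*54, 2*36, 3*27, …, 10*2, 11*1) = 81
P[13] = max(1*81, 2*54, 3*36, …, 11*2, 12*1) = 108
P[14] = max(1*108, 2*81, 3*54, …, 12*2, 13*1) = 162
One optimal split: 3 + 3 + 3 + 3 + 2; product 3*3*3*3*2 = 162.

162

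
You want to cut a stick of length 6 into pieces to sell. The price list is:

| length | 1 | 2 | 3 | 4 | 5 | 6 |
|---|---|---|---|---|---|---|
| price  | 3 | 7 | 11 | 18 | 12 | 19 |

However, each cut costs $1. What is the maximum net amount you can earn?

Consider every possible first cut. v[k] is the best of p[i]+v[k−i] over all sellable i≤k, charging 1 whenever i<k.
v[1] = 3
v[2] = 7
v[3] = 11
v[4] = 18
v[5] = 20  (first piece 1, then v[4]=18)
v[6] = 24  (first piece 2, then v[4]=18)
One optimal plan: pieces 4 + 2 (1 cut) → $25 − $1 = $24.

24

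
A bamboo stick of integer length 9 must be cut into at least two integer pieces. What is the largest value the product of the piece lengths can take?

Define m[k] = max over 1≤i<k of i · max(k−i, m[k−i]); the inner max lets the remainder stay uncut if that's better.
m[2] = 1×max(1,0) = 1×1 = 1
m[3] = 1×max(2,1) = 1×2 = 2
m[4] = 2×max(2,1) = 2×2 = 4
m[5] = 2×max(3,2) = 2×3 = 6
m[6] = 3×max(3,2) = 3×3 = 9
m[7] = 2×max(5,6) = 2×6 = 12
m[8] = 2×max(6,9) = 2×9 = 18
m[9] = 3×max(6,9) = 3×9 = 27
One optimal split: 3 + 3 + 3; product 3×3×3 = 27.

27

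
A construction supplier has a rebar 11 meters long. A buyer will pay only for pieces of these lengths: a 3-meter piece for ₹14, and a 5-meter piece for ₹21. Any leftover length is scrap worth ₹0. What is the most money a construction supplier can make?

Build f[k] bottom-up: f[k] = max over allowed piece i of (p[i] + f[k−i]).
f[1] = 0
f[2] = 0
f[3] = 14
f[4] = 14
f[5] = max(14+0, 21+0) = 21
f[6] = max(14+14, 21+0) = 28
f[7] = max(14+14, 21+0) = 28
f[8] = max(14+21, 21+14) = 35
f[9] = max(14+28, 21+14) = 42
f[10] = max(14+28, 21+21) = 42
f[11] = max(14+35, 21+28) = 49
One optimal cutting: 5 + 3 + 3 → ₹49.

49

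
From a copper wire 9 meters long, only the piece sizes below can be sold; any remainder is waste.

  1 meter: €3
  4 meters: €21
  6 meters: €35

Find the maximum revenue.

Let r[k] be the best obtainable value from length k. For each k, try every first piece i and keep the best of price[i] + r[k−i].
r[1] = 3
r[2] = 6  (first piece 1, then r[1]=3)
r[3] = 9  (first piece 1, then r[2]=6)
r[4] = 21
r[5] = 24  (first piece 1, then r[4]=21)
r[6] = 35
r[7] = 38  (first piece 1, then r[6]=35)
r[8] = 42  (first piece 4, then r[4]=21)
r[9] = 45  (first piece 1, then r[8]=42)
One optimal cutting: 4 + 4 + 1 → €45.

45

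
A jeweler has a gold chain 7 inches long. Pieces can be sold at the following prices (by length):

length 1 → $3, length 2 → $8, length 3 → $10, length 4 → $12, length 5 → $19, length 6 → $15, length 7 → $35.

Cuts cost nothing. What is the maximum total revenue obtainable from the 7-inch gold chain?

Consider every possible first cut. r[k] is the best of p[i]+r[k−i] over all sellable i≤k.
r[1] = 3
r[2] = max(3+3, 8+0) = 8
r[3] = max(3+8, 8+3, 10+0) = 11
r[4] = max(3+11, 8+8, 10+3, 12+0) = 16
r[5] = max(3+16, 8+11, 10+8, 12+3, 19+0) = 19
r[6] = max(3+19, 8+16, 10+11, 12+8, 19+3, 15+0) = 24
r[7] = max(3+24, 8+19, 10+16, …, 15+3, 35+0) = 35
Best is to sell the whole 7-inch piece uncut for $35.

35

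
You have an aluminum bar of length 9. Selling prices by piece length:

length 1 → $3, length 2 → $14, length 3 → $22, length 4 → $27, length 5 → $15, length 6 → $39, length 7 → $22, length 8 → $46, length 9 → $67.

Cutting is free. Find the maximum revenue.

67

Let v[k] be the best obtainable value from length k. For each k, try every first piece i and keep the best of price[i] + v[k−i].
v[1] = 3
v[2] = max(3+3, 14+0) = 14
v[3] = max(3+14, 14+3, 22+0) = 22
v[4] = max(3+22, 14+14, 22+3, 27+0) = 28
v[5] = max(3+28, 14+22, 22+14, 27+3, 15+0) = 36
v[6] = max(3+36, 14+28, 22+22, 27+14, 15+3, 39+0) = 44
v[7] = max(3+44, 14+36, 22+28, …, 39+3, 22+0) = 50
v[8] = max(3+50, 14+44, 22+36, …, 22+3, 46+0) = 58
v[9] = max(3+58, 14+50, 22+44, …, 46+3, 67+0) = 67
Best is to sell the whole 9-cm piece uncut for $67.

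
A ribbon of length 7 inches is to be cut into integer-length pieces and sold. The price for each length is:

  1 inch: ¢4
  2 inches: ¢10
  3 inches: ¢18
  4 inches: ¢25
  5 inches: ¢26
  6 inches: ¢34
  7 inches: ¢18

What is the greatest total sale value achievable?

Let R[k] be the best obtainable value from length k. For each k, try every first piece i and keep the best of price[i] + R[k−i].
R[1] = 4
R[2] = 10
R[3] = 18
R[4] = 25
R[5] = 29  (first piece 1, then R[4]=25)
R[6] = 36  (first piece 3, then R[3]=18)
R[7] = 43  (first piece 3, then R[4]=25)
One optimal cutting: 4 + 3 → ¢25 + ¢18 = ¢43.

43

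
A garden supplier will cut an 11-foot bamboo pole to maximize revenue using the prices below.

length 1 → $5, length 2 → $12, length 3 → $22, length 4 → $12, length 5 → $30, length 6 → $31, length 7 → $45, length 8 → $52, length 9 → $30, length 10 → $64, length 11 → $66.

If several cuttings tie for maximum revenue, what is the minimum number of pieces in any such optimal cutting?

4

Let r[k] be the best obtainable value from length k. For each k, try every first piece i and keep the best of price[i] + r[k−i].
r[1] = 5
r[2] = max(5+5, 12+0) = 12
r[3] = max(5+12, 12+5, 22+0) = 22
r[4] = max(5+22, 12+12, 22+5, 12+0) = 27
r[5] = max(5+27, 12+22, 22+12, 12+5, 30+0) = 34
r[6] = max(5+34, 12+27, 22+22, 12+12, 30+5, 31+0) = 44
r[7] = max(5+44, 12+34, 22+27, …, 31+5, 45+0) = 49
r[8] = max(5+49, 12+44, 22+34, …, 45+5, 52+0) = 56
r[9] = max(5+56, 12+49, 22+44, …, 52+5, 30+0) = 66
r[10] = max(5+66, 12+56, 22+49, …, 30+5, 64+0) = 71
r[11] = max(5+71, 12+66, 22+56, …, 64+5, 66+0) = 78
Maximum revenue is $78.
Now minimize piece count subject to staying optimal: for each k, pieces[k] = 1 + min over i with p[i]+r[k−i]=r[k] of pieces[k−i].
pieces[8] = 3
pieces[9] = 3
pieces[10] = 4
pieces[11] = 4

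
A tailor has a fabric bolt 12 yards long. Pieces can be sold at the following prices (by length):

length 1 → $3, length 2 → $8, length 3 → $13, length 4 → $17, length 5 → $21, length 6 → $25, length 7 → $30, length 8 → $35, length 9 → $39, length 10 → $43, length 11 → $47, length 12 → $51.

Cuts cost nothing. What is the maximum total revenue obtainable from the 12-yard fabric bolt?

52

Consider every possible first cut. best[k] is the best of p[i]+best[k−i] over all sellable i≤k.
best[1] = 3
best[2] = max(3+3, 8+0) = 8
best[3] = max(3+8, 8+3, 13+0) = 13
best[4] = max(3+13, 8+8, 13+3, 17+0) = 17
best[5] = max(3+17, 8+13, 13+8, 17+3, 21+0) = 21
best[6] = max(3+21, 8+17, 13+13, 17+8, 21+3, 25+0) = 26
best[7] = max(3+26, 8+21, 13+17, …, 25+3, 30+0) = 30
best[8] = max(3+30, 8+26, 13+21, …, 30+3, 35+0) = 35
best[9] = max(3+35, 8+30, 13+26, …, 35+3, 39+0) = 39
best[10] = max(3+39, 8+35, 13+30, …, 39+3, 43+0) = 43
best[11] = max(3+43, 8+39, 13+35, …, 43+3, 47+0) = 48
best[12] = max(3+48, 8+43, 13+39, …, 47+3, 51+0) = 52
One optimal cutting: 3 + 3 + 3 + 3 → $13 + $13 + $13 + $13 = $52.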